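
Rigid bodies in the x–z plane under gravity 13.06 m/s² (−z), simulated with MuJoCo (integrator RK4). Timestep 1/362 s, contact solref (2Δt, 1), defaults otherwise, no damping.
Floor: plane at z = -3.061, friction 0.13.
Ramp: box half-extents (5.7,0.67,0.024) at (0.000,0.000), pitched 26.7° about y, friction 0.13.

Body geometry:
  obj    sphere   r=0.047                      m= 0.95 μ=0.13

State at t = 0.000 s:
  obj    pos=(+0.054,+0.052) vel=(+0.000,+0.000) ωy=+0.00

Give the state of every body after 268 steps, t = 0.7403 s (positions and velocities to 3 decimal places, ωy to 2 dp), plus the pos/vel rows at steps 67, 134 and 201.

State at t = 0.7403 s:
  obj    pos=(+1.121,-0.484) vel=(+2.879,-1.450) ωy=+59.61

Key-timestep trajectory:
   step    t(s)  obj.x    obj.z    obj.vx   obj.vz 
     67  0.1851   +0.121  +0.019  +0.723  -0.356
    134  0.3702   +0.321  -0.082  +1.442  -0.720
    201  0.5552   +0.654  -0.250  +2.161  -1.084


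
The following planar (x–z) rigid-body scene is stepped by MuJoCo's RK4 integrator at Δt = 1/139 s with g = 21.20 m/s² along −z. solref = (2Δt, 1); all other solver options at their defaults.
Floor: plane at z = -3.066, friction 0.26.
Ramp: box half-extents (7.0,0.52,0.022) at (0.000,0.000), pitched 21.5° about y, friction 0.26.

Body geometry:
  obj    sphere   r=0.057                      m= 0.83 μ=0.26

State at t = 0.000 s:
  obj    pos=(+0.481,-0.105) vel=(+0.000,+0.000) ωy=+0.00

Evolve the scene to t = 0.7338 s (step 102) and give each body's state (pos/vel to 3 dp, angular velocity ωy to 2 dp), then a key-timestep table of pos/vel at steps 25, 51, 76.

State at t = 0.7338 s:
  obj    pos=(+1.872,-0.652) vel=(+3.789,-1.493) ωy=+71.43

Key-timestep trajectory:
   step    t(s)  obj.x    obj.z    obj.vx   obj.vz 
     25  0.1799   +0.565  -0.138  +0.929  -0.366
     51  0.3669   +0.829  -0.242  +1.895  -0.746
     76  0.5468   +1.253  -0.409  +2.823  -1.112


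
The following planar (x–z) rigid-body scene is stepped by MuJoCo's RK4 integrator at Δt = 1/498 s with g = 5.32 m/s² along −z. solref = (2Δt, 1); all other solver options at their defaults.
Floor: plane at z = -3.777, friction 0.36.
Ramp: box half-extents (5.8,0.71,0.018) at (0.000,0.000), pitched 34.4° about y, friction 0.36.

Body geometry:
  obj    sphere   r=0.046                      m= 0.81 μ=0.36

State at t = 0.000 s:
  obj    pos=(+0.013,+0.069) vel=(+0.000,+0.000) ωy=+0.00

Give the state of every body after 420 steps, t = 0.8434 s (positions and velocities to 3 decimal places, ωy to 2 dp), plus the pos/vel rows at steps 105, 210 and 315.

State at t = 0.8434 s:
  obj    pos=(+0.643,-0.363) vel=(+1.494,-1.023) ωy=+39.36

Key-timestep trajectory:
   step    t(s)  obj.x    obj.z    obj.vx   obj.vz 
    105  0.2108   +0.052  +0.042  +0.374  -0.256
    210  0.4217   +0.170  -0.039  +0.747  -0.511
    315  0.6325   +0.367  -0.174  +1.121  -0.767


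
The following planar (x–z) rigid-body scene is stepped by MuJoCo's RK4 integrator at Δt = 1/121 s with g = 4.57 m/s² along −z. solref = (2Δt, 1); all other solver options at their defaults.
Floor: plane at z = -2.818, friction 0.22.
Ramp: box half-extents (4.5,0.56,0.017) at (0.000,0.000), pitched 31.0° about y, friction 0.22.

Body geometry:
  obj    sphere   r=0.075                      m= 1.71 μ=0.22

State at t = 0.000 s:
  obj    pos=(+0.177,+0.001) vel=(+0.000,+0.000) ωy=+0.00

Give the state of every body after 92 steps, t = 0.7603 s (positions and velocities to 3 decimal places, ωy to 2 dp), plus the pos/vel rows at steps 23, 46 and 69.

State at t = 0.7603 s:
  obj    pos=(+0.594,-0.249) vel=(+1.096,-0.659) ωy=+17.03

Key-timestep trajectory:
   step    t(s)  obj.x    obj.z    obj.vx   obj.vz 
     23  0.1901   +0.203  -0.015  +0.274  -0.165
     46  0.3802   +0.281  -0.062  +0.548  -0.329
     69  0.5702   +0.411  -0.140  +0.822  -0.494


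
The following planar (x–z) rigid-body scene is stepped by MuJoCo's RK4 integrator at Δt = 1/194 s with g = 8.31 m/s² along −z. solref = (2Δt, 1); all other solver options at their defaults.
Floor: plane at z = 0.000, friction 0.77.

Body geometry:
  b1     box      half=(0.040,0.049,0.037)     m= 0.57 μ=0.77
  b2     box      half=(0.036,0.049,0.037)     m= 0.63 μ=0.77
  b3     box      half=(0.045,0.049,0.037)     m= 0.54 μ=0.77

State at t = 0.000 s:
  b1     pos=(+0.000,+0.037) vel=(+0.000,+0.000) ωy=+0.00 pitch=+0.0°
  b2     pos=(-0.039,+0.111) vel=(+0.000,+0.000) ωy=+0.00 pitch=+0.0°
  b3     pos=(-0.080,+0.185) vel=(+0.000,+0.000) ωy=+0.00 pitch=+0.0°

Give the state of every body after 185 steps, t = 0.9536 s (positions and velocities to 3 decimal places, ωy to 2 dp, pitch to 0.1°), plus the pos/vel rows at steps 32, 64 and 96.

State at t = 0.9536 s:
  b1     pos=(+0.000,+0.037) vel=(+0.000,+0.000) ωy=+0.00 pitch=+0.0°
  b2     pos=(-0.084,+0.036) vel=(+0.000,+0.000) ωy=+0.00 pitch=-90.0°
  b3     pos=(-0.281,+0.037) vel=(+0.000,+0.000) ωy=+0.00 pitch=+180.0°

Key-timestep trajectory:
   step    t(s)  b1.x    b1.z    b1.vx   b1.vz   b2.x    b2.z    b2.vx   b2.vz   b3.x    b3.z    b3.vx   b3.vz 
     32  0.1649   +0.000  +0.037  +0.001  +0.000   -0.050  +0.110  -0.144  -0.037   -0.110  +0.168  -0.386  -0.291
     64  0.3299   +0.000  +0.037  +0.000  +0.000   -0.086  +0.056  -0.253  -0.877   -0.193  +0.046  -0.774  -0.270
     96  0.4948   +0.000  +0.037  +0.000  +0.000   -0.084  +0.036  +0.002  +0.003   -0.252  +0.056  -0.341  -0.095


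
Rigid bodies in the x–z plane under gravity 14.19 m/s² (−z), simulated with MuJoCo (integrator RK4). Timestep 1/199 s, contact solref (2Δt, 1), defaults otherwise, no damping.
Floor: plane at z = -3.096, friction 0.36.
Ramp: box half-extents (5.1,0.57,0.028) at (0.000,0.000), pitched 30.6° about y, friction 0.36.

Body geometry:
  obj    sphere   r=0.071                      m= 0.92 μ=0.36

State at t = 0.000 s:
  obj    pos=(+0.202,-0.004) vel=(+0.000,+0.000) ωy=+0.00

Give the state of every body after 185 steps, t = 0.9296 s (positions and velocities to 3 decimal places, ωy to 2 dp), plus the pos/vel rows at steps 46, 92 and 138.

State at t = 0.9296 s:
  obj    pos=(+2.121,-1.139) vel=(+4.129,-2.442) ωy=+67.54

Key-timestep trajectory:
   step    t(s)  obj.x    obj.z    obj.vx   obj.vz 
     46  0.2312   +0.321  -0.075  +1.027  -0.607
     92  0.4623   +0.677  -0.285  +2.053  -1.214
    138  0.6935   +1.270  -0.636  +3.080  -1.821


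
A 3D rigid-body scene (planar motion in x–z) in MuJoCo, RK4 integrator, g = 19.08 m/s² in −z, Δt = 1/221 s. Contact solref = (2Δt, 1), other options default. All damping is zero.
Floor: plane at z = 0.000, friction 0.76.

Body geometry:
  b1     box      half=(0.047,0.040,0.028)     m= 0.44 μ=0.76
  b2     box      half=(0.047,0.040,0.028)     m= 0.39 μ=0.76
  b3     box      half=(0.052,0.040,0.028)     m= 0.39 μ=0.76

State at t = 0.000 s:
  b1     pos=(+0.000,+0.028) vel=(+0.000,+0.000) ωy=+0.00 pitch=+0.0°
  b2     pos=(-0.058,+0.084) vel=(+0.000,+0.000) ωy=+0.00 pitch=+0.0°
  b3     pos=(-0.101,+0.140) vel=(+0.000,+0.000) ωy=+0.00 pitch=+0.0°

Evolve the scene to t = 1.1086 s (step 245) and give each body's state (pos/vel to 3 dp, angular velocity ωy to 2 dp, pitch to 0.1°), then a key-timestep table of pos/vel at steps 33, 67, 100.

State at t = 1.1086 s:
  b1     pos=(+0.000,+0.028) vel=(+0.000,+0.000) ωy=+0.00 pitch=+0.0°
  b2     pos=(-0.102,+0.047) vel=(+0.000,+0.000) ωy=+0.00 pitch=-90.0°
  b3     pos=(-0.195,+0.052) vel=(+0.000,+0.000) ωy=+0.00 pitch=-90.0°

Key-timestep trajectory:
   step    t(s)  b1.x    b1.z    b1.vx   b1.vz   b2.x    b2.z    b2.vx   b2.vz   b3.x    b3.z    b3.vx   b3.vz 
     33  0.1493   +0.000  +0.028  +0.000  +0.000   -0.085  +0.051  -0.494  +0.012   -0.163  +0.055  -0.350  +0.260
     67  0.3032   +0.000  +0.028  +0.000  +0.000   -0.110  +0.051  +0.193  -0.074   -0.209  +0.057  -0.047  +0.012
    100  0.4525   +0.000  +0.028  +0.000  +0.000   -0.102  +0.047  +0.070  -0.008   -0.191  +0.054  -0.050  -0.018


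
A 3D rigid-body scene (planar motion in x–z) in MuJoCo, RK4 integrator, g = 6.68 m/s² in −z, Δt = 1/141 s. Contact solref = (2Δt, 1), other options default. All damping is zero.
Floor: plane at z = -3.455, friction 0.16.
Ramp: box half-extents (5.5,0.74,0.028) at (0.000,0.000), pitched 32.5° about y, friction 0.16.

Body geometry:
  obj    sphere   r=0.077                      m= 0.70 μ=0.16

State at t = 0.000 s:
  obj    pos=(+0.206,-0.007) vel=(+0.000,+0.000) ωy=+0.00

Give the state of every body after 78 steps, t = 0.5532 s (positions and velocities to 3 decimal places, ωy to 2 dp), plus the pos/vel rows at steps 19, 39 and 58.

State at t = 0.5532 s:
  obj    pos=(+0.553,-0.228) vel=(+1.245,-0.820) ωy=+16.06

Key-timestep trajectory:
   step    t(s)  obj.x    obj.z    obj.vx   obj.vz 
     19  0.1348   +0.227  -0.020  +0.309  -0.188
     39  0.2766   +0.293  -0.062  +0.632  -0.388
     58  0.4113   +0.398  -0.129  +0.938  -0.582


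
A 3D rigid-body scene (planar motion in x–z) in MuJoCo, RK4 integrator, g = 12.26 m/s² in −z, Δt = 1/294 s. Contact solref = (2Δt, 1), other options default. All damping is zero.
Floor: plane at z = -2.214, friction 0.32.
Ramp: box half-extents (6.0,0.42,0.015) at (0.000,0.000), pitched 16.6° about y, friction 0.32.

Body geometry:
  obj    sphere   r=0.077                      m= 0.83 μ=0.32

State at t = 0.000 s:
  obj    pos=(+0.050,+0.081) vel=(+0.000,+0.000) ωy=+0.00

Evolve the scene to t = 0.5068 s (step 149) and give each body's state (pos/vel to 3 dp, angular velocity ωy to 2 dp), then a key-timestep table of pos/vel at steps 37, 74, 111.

State at t = 0.5068 s:
  obj    pos=(+0.358,-0.011) vel=(+1.215,-0.362) ωy=+16.46

Key-timestep trajectory:
   step    t(s)  obj.x    obj.z    obj.vx   obj.vz 
     37  0.1259   +0.069  +0.075  +0.302  -0.090
     74  0.2517   +0.126  +0.058  +0.604  -0.180
    111  0.3776   +0.221  +0.030  +0.905  -0.270


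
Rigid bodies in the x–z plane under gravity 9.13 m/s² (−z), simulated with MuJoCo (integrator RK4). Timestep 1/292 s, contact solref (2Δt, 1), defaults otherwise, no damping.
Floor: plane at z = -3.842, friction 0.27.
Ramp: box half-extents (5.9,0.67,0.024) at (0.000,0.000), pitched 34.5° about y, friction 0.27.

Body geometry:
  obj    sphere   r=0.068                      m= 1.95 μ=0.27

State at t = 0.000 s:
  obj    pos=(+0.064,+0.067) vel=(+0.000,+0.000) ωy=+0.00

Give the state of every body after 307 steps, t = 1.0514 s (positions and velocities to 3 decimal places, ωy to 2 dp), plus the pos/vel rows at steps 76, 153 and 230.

State at t = 1.0514 s:
  obj    pos=(+1.747,-1.089) vel=(+3.201,-2.200) ωy=+57.10

Key-timestep trajectory:
   step    t(s)  obj.x    obj.z    obj.vx   obj.vz 
     76  0.2603   +0.167  -0.003  +0.792  -0.545
    153  0.5240   +0.482  -0.220  +1.595  -1.096
    230  0.7877   +1.009  -0.582  +2.398  -1.648


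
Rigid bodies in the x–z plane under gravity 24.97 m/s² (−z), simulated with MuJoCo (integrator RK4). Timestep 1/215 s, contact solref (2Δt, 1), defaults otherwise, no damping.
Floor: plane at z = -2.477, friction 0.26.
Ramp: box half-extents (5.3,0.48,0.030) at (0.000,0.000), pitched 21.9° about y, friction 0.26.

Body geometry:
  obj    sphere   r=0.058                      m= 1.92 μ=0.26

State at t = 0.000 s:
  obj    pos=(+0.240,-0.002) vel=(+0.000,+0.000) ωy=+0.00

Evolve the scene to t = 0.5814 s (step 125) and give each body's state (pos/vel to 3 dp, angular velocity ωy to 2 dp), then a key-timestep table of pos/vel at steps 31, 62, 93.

State at t = 0.5814 s:
  obj    pos=(+1.283,-0.421) vel=(+3.589,-1.443) ωy=+66.67

Key-timestep trajectory:
   step    t(s)  obj.x    obj.z    obj.vx   obj.vz 
     31  0.1442   +0.304  -0.027  +0.890  -0.358
     62  0.2884   +0.497  -0.105  +1.780  -0.716
     93  0.4326   +0.818  -0.234  +2.670  -1.073


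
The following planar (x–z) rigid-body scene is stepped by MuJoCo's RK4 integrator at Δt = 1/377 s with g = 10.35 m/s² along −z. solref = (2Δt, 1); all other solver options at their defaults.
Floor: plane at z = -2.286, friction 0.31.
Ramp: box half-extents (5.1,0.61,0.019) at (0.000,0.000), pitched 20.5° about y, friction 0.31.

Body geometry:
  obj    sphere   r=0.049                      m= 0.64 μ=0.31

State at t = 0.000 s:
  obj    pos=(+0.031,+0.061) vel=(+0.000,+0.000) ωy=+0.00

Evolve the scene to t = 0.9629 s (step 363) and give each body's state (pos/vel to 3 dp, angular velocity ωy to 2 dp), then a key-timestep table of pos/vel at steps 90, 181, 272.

State at t = 0.9629 s:
  obj    pos=(+1.155,-0.359) vel=(+2.335,-0.873) ωy=+50.87

Key-timestep trajectory:
   step    t(s)  obj.x    obj.z    obj.vx   obj.vz 
     90  0.2387   +0.100  +0.035  +0.579  -0.216
    181  0.4801   +0.311  -0.044  +1.164  -0.435
    272  0.7215   +0.662  -0.175  +1.750  -0.654


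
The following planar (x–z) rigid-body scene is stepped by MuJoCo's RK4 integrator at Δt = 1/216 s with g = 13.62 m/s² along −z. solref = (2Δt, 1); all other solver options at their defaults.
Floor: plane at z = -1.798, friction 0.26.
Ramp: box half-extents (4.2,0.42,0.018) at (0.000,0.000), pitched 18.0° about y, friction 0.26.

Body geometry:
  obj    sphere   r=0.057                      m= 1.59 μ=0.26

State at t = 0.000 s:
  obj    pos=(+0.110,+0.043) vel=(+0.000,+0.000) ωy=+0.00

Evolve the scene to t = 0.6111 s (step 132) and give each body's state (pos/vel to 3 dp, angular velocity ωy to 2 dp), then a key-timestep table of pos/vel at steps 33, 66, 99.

State at t = 0.6111 s:
  obj    pos=(+0.644,-0.130) vel=(+1.747,-0.568) ωy=+32.22

Key-timestep trajectory:
   step    t(s)  obj.x    obj.z    obj.vx   obj.vz 
     33  0.1528   +0.143  +0.032  +0.437  -0.142
     66  0.3056   +0.244  +0.000  +0.874  -0.284
     99  0.4583   +0.410  -0.054  +1.311  -0.426


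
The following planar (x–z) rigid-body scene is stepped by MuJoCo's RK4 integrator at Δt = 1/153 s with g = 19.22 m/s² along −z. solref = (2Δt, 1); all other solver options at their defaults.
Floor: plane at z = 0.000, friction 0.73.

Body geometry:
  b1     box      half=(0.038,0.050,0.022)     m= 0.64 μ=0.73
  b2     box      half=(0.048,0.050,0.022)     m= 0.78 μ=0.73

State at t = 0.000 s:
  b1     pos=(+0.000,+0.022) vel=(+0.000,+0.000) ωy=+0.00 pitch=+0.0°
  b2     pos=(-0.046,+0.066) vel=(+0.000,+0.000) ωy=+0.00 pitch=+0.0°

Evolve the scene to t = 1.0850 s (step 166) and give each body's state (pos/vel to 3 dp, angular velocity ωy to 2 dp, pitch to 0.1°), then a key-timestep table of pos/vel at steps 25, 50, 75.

State at t = 1.0850 s:
  b1     pos=(+0.000,+0.022) vel=(+0.000,+0.000) ωy=+0.00 pitch=+0.0°
  b2     pos=(-0.094,+0.048) vel=(+0.000,+0.000) ωy=+0.00 pitch=-90.0°

Key-timestep trajectory:
   step    t(s)  b1.x    b1.z    b1.vx   b1.vz   b2.x    b2.z    b2.vx   b2.vz 
     25  0.1634   +0.000  +0.022  +0.000  +0.000   -0.072  +0.052  -0.200  +0.044
     50  0.3268   +0.000  +0.022  +0.000  +0.000   -0.104  +0.051  +0.006  +0.000
     75  0.4902   +0.000  +0.022  +0.000  +0.000   -0.095  +0.048  -0.115  +0.013


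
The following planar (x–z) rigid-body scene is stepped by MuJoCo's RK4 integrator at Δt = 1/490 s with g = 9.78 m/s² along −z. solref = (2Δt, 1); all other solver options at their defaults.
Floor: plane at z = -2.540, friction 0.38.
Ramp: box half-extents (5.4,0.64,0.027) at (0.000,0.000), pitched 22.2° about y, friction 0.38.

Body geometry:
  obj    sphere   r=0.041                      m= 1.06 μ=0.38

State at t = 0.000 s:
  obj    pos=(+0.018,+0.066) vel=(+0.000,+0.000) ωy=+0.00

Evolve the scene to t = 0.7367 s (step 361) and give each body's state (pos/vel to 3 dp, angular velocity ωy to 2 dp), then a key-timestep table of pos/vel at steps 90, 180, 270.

State at t = 0.7367 s:
  obj    pos=(+0.681,-0.205) vel=(+1.800,-0.735) ωy=+47.42

Key-timestep trajectory:
   step    t(s)  obj.x    obj.z    obj.vx   obj.vz 
     90  0.1837   +0.059  +0.049  +0.449  -0.183
    180  0.3673   +0.183  -0.001  +0.898  -0.366
    270  0.5510   +0.389  -0.085  +1.347  -0.550


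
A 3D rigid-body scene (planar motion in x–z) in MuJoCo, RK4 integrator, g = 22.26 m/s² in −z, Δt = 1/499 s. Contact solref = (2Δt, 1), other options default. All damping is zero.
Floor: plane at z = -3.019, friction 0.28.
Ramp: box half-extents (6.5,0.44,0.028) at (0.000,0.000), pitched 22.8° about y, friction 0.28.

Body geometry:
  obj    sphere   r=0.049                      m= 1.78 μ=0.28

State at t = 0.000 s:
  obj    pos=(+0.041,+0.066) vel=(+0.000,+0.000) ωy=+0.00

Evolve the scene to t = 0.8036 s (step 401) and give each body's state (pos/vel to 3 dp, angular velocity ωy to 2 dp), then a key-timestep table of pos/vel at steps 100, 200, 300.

State at t = 0.8036 s:
  obj    pos=(+1.875,-0.705) vel=(+4.565,-1.919) ωy=+101.04

Key-timestep trajectory:
   step    t(s)  obj.x    obj.z    obj.vx   obj.vz 
    100  0.2004   +0.155  +0.018  +1.138  -0.479
    200  0.4008   +0.497  -0.126  +2.277  -0.957
    300  0.6012   +1.068  -0.365  +3.415  -1.436


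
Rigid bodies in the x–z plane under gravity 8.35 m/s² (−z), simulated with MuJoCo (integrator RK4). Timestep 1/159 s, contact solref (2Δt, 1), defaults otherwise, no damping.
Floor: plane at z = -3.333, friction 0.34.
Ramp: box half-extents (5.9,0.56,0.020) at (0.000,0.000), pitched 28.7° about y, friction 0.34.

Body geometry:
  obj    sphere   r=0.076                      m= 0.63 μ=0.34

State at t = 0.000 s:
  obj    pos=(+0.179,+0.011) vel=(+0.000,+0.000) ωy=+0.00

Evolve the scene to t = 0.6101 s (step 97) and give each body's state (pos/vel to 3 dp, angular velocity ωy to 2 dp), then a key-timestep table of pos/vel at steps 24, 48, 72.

State at t = 0.6101 s:
  obj    pos=(+0.647,-0.245) vel=(+1.533,-0.839) ωy=+22.98

Key-timestep trajectory:
   step    t(s)  obj.x    obj.z    obj.vx   obj.vz 
     24  0.1509   +0.208  -0.004  +0.379  -0.208
     48  0.3019   +0.294  -0.051  +0.759  -0.415
     72  0.4528   +0.437  -0.130  +1.138  -0.623


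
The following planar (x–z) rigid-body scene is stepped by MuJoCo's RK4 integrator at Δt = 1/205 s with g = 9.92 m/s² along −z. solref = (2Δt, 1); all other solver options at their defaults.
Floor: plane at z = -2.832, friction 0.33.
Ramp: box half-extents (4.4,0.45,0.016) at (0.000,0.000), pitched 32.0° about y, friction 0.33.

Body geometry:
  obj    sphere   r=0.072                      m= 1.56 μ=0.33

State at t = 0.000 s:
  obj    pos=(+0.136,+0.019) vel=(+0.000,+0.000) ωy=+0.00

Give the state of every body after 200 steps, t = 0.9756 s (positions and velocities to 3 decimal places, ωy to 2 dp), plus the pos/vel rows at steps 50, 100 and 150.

State at t = 0.9756 s:
  obj    pos=(+1.652,-0.928) vel=(+3.107,-1.941) ωy=+50.87

Key-timestep trajectory:
   step    t(s)  obj.x    obj.z    obj.vx   obj.vz 
     50  0.2439   +0.231  -0.040  +0.777  -0.485
    100  0.4878   +0.515  -0.218  +1.553  -0.971
    150  0.7317   +0.989  -0.514  +2.330  -1.456


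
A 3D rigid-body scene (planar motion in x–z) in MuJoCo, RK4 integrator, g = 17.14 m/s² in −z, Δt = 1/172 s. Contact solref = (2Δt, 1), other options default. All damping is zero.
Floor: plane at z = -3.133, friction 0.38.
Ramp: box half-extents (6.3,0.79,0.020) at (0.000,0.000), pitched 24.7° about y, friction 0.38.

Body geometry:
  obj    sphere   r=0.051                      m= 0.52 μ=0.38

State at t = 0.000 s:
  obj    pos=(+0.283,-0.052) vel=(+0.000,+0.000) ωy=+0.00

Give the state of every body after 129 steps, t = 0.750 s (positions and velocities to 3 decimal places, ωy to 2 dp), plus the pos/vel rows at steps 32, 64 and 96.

State at t = 0.750 s:
  obj    pos=(+1.590,-0.653) vel=(+3.486,-1.603) ωy=+75.22

Key-timestep trajectory:
   step    t(s)  obj.x    obj.z    obj.vx   obj.vz 
     32  0.1860   +0.364  -0.089  +0.865  -0.398
     64  0.3721   +0.605  -0.200  +1.730  -0.795
     96  0.5581   +1.007  -0.385  +2.594  -1.193


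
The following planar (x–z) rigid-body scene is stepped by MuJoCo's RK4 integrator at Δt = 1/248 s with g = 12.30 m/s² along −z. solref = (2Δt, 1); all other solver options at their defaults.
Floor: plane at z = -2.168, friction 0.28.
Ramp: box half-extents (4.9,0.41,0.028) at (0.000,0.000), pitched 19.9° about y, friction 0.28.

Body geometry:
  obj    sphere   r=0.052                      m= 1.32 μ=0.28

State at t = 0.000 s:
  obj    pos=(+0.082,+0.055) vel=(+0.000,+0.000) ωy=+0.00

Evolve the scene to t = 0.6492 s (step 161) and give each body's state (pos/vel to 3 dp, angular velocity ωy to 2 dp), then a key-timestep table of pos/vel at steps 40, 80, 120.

State at t = 0.6492 s:
  obj    pos=(+0.675,-0.159) vel=(+1.826,-0.661) ωy=+37.33

Key-timestep trajectory:
   step    t(s)  obj.x    obj.z    obj.vx   obj.vz 
     40  0.1613   +0.119  +0.042  +0.454  -0.164
     80  0.3226   +0.228  +0.002  +0.907  -0.328
    120  0.4839   +0.411  -0.064  +1.361  -0.493


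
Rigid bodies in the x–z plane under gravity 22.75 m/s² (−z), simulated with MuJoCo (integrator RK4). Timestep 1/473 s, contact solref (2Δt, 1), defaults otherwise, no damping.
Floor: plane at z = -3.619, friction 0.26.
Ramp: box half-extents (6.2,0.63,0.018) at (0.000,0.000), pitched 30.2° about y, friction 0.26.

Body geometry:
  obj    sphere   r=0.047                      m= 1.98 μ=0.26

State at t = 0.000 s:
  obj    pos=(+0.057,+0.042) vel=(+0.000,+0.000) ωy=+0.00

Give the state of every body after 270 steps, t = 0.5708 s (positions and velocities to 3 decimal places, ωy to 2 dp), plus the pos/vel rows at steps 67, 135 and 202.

State at t = 0.5708 s:
  obj    pos=(+1.208,-0.628) vel=(+4.033,-2.347) ωy=+99.26

Key-timestep trajectory:
   step    t(s)  obj.x    obj.z    obj.vx   obj.vz 
     67  0.1416   +0.128  +0.001  +1.001  -0.583
    135  0.2854   +0.345  -0.125  +2.017  -1.174
    202  0.4271   +0.701  -0.333  +3.017  -1.756


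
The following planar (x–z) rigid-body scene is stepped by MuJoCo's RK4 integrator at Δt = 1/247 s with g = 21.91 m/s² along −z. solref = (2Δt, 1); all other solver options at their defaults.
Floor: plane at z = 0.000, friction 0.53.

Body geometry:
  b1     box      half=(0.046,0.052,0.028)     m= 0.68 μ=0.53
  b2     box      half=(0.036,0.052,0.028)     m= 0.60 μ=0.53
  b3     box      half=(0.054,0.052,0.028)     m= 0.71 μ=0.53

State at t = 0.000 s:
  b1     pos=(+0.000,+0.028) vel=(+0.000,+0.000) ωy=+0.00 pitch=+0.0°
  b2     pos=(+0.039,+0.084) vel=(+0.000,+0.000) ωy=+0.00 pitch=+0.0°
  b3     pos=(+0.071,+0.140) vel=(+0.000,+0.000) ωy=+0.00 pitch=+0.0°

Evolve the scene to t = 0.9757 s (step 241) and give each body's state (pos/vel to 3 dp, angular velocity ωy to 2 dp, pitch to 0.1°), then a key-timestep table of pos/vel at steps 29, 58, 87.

State at t = 0.9757 s:
  b1     pos=(+0.000,+0.028) vel=(+0.000,+0.000) ωy=+0.00 pitch=+0.0°
  b2     pos=(+0.082,+0.036) vel=(+0.000,+0.000) ωy=+0.00 pitch=+90.0°
  b3     pos=(+0.253,+0.028) vel=(+0.000,+0.000) ωy=+0.00 pitch=+180.0°

Key-timestep trajectory:
   step    t(s)  b1.x    b1.z    b1.vx   b1.vz   b2.x    b2.z    b2.vx   b2.vz   b3.x    b3.z    b3.vx   b3.vz 
     29  0.1174   +0.000  +0.028  -0.002  +0.000   +0.049  +0.085  +0.220  -0.031   +0.100  +0.125  +0.543  -0.423
     58  0.2348   +0.000  +0.028  +0.000  +0.000   +0.083  +0.034  -0.094  +0.154   +0.176  +0.056  +0.461  +0.259
     87  0.3522   +0.000  +0.028  +0.000  +0.000   +0.082  +0.036  +0.000  +0.000   +0.228  +0.052  +0.583  -0.335


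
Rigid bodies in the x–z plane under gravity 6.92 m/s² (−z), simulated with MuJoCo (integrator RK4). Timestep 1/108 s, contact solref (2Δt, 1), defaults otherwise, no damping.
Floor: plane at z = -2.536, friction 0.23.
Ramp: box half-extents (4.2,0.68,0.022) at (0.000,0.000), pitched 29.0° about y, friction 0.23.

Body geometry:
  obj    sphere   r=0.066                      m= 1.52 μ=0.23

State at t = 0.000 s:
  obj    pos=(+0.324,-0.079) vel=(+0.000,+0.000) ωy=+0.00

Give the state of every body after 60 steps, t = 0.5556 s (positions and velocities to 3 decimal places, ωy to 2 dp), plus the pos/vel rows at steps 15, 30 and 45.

State at t = 0.5556 s:
  obj    pos=(+0.648,-0.258) vel=(+1.165,-0.646) ωy=+20.15

Key-timestep trajectory:
   step    t(s)  obj.x    obj.z    obj.vx   obj.vz 
     15  0.1389   +0.344  -0.090  +0.291  -0.162
     30  0.2778   +0.405  -0.124  +0.583  -0.323
     45  0.4167   +0.506  -0.180  +0.874  -0.484


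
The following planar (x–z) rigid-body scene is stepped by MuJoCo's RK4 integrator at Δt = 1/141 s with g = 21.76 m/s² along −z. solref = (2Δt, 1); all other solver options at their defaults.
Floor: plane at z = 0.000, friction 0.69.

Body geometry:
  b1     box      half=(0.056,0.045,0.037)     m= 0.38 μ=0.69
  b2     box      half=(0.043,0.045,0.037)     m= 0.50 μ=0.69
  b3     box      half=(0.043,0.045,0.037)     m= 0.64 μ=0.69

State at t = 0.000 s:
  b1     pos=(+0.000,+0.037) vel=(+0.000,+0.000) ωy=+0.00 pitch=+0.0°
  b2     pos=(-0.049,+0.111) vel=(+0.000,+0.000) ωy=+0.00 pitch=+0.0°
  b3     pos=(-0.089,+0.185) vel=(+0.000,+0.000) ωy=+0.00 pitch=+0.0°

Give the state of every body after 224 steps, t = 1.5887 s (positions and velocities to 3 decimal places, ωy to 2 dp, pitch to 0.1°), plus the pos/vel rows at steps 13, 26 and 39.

State at t = 1.5887 s:
  b1     pos=(+0.000,+0.037) vel=(+0.000,+0.000) ωy=+0.00 pitch=+0.0°
  b2     pos=(-0.099,+0.043) vel=(+0.000,+0.000) ωy=+0.00 pitch=-90.0°
  b3     pos=(-0.208,+0.043) vel=(+0.000,+0.000) ωy=+0.00 pitch=-90.0°

Key-timestep trajectory:
   step    t(s)  b1.x    b1.z    b1.vx   b1.vz   b2.x    b2.z    b2.vx   b2.vz   b3.x    b3.z    b3.vx   b3.vz 
     13  0.0922   +0.000  +0.037  +0.004  +0.001   -0.055  +0.111  -0.170  +0.007   -0.108  +0.177  -0.448  -0.234
     26  0.1844   +0.000  +0.037  +0.001  +0.002   -0.083  +0.099  -0.427  -0.535   -0.171  +0.106  -0.775  -1.595
     39  0.2766   +0.000  +0.037  +0.000  +0.000   -0.101  +0.040  +0.099  +0.120   -0.209  +0.042  +0.034  +0.077


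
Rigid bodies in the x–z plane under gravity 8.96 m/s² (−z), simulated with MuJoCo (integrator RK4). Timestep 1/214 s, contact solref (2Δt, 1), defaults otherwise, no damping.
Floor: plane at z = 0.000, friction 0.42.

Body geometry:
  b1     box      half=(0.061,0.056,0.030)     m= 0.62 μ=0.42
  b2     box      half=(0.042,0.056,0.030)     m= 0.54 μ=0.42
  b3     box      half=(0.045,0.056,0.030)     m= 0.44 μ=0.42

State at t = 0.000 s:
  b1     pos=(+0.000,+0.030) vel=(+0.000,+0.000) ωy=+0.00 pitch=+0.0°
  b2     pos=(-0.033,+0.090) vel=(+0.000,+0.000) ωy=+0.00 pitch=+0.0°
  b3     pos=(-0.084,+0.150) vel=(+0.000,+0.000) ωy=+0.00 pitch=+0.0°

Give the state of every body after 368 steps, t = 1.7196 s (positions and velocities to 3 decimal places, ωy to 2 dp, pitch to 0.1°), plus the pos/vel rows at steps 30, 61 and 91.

State at t = 1.7196 s:
  b1     pos=(+0.000,+0.030) vel=(+0.000,+0.000) ωy=+0.00 pitch=+0.0°
  b2     pos=(-0.033,+0.090) vel=(+0.000,+0.000) ωy=+0.00 pitch=+0.0°
  b3     pos=(-0.108,+0.045) vel=(+0.000,+0.000) ωy=+0.00 pitch=-90.0°

Key-timestep trajectory:
   step    t(s)  b1.x    b1.z    b1.vx   b1.vz   b2.x    b2.z    b2.vx   b2.vz   b3.x    b3.z    b3.vx   b3.vz 
     30  0.1402   +0.000  +0.030  +0.000  +0.000   -0.033  +0.090  +0.000  +0.000   -0.097  +0.142  -0.193  -0.197
     61  0.2850   +0.000  +0.030  +0.000  +0.000   -0.033  +0.090  +0.000  +0.000   -0.126  +0.048  +0.023  +0.162
     91  0.4252   +0.000  +0.030  +0.000  +0.000   -0.033  +0.090  +0.000  +0.000   -0.109  +0.045  +0.158  +0.018


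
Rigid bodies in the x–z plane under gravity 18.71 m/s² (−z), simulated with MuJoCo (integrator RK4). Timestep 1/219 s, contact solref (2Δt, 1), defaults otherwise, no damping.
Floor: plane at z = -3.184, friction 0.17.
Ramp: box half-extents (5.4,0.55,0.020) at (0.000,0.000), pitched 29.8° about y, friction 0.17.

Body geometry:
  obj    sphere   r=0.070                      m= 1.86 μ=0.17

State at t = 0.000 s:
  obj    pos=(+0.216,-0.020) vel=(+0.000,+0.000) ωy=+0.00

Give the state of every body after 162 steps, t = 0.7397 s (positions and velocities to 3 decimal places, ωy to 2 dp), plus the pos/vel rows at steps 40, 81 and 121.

State at t = 0.7397 s:
  obj    pos=(+1.793,-0.923) vel=(+4.264,-2.442) ωy=+70.16

Key-timestep trajectory:
   step    t(s)  obj.x    obj.z    obj.vx   obj.vz 
     40  0.1826   +0.312  -0.075  +1.053  -0.603
     81  0.3699   +0.610  -0.246  +2.132  -1.221
    121  0.5525   +1.096  -0.524  +3.185  -1.824


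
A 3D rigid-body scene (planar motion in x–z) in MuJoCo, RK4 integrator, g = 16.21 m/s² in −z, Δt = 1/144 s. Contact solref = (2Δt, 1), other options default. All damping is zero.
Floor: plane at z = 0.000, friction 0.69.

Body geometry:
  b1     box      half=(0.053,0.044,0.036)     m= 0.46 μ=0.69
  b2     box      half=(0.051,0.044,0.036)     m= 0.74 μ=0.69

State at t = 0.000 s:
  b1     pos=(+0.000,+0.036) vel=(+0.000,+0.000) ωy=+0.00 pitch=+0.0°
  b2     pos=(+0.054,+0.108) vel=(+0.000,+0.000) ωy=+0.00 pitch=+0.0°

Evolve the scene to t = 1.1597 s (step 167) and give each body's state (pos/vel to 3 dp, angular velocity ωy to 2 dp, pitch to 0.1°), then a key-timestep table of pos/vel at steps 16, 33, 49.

State at t = 1.1597 s:
  b1     pos=(+0.000,+0.036) vel=(+0.000,+0.000) ωy=+0.00 pitch=+0.0°
  b2     pos=(+0.101,+0.051) vel=(+0.000,+0.000) ωy=+0.00 pitch=+90.0°

Key-timestep trajectory:
   step    t(s)  b1.x    b1.z    b1.vx   b1.vz   b2.x    b2.z    b2.vx   b2.vz 
     16  0.1111   +0.000  +0.036  +0.000  +0.000   +0.056  +0.108  +0.044  -0.003
     33  0.2292   +0.000  +0.036  -0.001  +0.000   +0.070  +0.103  +0.230  -0.148
     49  0.3403   +0.000  +0.036  +0.000  +0.000   +0.104  +0.047  +0.073  +0.111


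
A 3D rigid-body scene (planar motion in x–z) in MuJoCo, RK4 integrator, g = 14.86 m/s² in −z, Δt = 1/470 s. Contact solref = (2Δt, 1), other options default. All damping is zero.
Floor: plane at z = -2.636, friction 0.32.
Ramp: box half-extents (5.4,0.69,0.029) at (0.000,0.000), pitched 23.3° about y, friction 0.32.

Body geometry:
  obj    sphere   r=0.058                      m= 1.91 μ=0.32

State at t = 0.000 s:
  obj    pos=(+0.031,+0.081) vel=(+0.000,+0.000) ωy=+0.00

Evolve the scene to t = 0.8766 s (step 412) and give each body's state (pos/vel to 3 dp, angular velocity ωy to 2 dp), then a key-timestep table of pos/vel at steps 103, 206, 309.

State at t = 0.8766 s:
  obj    pos=(+1.513,-0.557) vel=(+3.380,-1.456) ωy=+63.45

Key-timestep trajectory:
   step    t(s)  obj.x    obj.z    obj.vx   obj.vz 
    103  0.2191   +0.124  +0.041  +0.845  -0.364
    206  0.4383   +0.402  -0.078  +1.690  -0.728
    309  0.6574   +0.865  -0.278  +2.535  -1.092


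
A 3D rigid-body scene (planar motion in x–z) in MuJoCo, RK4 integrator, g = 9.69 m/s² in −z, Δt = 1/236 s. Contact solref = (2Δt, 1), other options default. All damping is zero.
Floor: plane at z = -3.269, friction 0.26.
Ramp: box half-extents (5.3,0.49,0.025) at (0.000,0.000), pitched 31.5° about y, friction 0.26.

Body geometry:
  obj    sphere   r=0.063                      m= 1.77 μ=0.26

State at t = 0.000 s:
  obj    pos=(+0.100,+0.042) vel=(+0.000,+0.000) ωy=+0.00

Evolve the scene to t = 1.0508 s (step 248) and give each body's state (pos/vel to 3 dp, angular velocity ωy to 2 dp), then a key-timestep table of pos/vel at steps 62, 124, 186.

State at t = 1.0508 s:
  obj    pos=(+1.803,-1.002) vel=(+3.241,-1.986) ωy=+60.31

Key-timestep trajectory:
   step    t(s)  obj.x    obj.z    obj.vx   obj.vz 
     62  0.2627   +0.206  -0.023  +0.810  -0.497
    124  0.5254   +0.526  -0.219  +1.620  -0.993
    186  0.7881   +1.058  -0.545  +2.430  -1.489


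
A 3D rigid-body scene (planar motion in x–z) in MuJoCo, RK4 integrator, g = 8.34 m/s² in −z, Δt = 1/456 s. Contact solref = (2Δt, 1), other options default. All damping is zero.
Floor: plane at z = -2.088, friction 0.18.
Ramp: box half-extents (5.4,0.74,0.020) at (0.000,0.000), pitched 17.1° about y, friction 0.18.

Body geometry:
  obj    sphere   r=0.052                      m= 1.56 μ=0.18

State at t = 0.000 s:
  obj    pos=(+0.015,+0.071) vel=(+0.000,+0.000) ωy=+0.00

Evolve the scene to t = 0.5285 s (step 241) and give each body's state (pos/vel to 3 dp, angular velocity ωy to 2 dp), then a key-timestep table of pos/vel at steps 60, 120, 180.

State at t = 0.5285 s:
  obj    pos=(+0.249,-0.001) vel=(+0.885,-0.272) ωy=+17.80

Key-timestep trajectory:
   step    t(s)  obj.x    obj.z    obj.vx   obj.vz 
     60  0.1316   +0.029  +0.066  +0.220  -0.068
    120  0.2632   +0.073  +0.053  +0.441  -0.136
    180  0.3947   +0.145  +0.031  +0.661  -0.203


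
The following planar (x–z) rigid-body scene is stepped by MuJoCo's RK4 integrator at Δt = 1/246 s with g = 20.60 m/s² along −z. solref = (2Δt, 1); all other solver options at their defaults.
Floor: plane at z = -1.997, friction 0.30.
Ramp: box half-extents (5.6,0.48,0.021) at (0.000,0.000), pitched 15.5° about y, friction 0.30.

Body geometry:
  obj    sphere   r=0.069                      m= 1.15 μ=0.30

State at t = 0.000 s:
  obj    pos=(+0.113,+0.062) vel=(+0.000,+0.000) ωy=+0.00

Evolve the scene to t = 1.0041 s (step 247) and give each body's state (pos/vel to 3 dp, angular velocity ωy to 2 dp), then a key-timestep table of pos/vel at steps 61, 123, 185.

State at t = 1.0041 s:
  obj    pos=(+2.023,-0.468) vel=(+3.805,-1.055) ωy=+57.21

Key-timestep trajectory:
   step    t(s)  obj.x    obj.z    obj.vx   obj.vz 
     61  0.2480   +0.230  +0.030  +0.940  -0.261
    123  0.5000   +0.587  -0.069  +1.895  -0.525
    185  0.7520   +1.185  -0.235  +2.850  -0.790


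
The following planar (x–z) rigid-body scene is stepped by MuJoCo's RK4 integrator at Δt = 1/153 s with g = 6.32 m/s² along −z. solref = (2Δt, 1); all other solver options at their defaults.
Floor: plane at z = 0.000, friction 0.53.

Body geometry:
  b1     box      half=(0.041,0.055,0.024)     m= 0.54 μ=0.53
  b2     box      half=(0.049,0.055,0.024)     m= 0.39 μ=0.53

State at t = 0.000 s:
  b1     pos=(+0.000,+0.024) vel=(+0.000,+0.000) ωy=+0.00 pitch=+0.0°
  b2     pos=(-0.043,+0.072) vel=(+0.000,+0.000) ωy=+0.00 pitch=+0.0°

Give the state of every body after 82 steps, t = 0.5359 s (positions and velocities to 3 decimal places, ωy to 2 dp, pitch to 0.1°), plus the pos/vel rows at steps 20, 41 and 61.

State at t = 0.5359 s:
  b1     pos=(+0.000,+0.024) vel=(+0.000,+0.000) ωy=+0.00 pitch=+0.0°
  b2     pos=(-0.104,+0.053) vel=(-0.100,+0.018) ωy=-1.87 pitch=-104.9°

Key-timestep trajectory:
   step    t(s)  b1.x    b1.z    b1.vx   b1.vz   b2.x    b2.z    b2.vx   b2.vz 
     20  0.1307   +0.000  +0.024  +0.000  +0.000   -0.045  +0.072  -0.032  -0.005
     41  0.2680   +0.000  +0.024  +0.000  +0.000   -0.054  +0.068  -0.115  -0.071
     61  0.3987   +0.000  +0.024  +0.000  +0.000   -0.078  +0.053  -0.250  -0.035


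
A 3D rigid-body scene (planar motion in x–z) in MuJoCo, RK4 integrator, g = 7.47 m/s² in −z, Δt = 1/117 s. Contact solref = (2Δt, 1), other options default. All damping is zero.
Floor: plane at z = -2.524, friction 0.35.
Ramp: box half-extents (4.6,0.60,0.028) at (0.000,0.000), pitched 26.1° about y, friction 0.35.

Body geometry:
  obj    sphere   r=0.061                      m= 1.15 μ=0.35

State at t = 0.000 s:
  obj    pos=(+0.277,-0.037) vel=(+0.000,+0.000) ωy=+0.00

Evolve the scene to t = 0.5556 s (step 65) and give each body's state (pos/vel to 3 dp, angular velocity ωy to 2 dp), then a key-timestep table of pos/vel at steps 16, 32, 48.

State at t = 0.5556 s:
  obj    pos=(+0.603,-0.196) vel=(+1.171,-0.574) ωy=+21.37

Key-timestep trajectory:
   step    t(s)  obj.x    obj.z    obj.vx   obj.vz 
     16  0.1368   +0.297  -0.046  +0.288  -0.141
     32  0.2735   +0.356  -0.075  +0.577  -0.283
     48  0.4103   +0.455  -0.124  +0.865  -0.424


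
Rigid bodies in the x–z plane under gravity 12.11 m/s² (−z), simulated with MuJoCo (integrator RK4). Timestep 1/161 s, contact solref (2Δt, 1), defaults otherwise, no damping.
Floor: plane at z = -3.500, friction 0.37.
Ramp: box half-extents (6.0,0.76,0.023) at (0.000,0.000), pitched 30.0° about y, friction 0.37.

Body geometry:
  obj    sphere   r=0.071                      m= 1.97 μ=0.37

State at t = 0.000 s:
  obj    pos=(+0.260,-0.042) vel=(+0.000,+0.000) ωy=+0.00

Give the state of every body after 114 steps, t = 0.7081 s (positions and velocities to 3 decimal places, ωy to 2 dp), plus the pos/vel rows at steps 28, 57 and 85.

State at t = 0.7081 s:
  obj    pos=(+1.199,-0.584) vel=(+2.652,-1.531) ωy=+43.12

Key-timestep trajectory:
   step    t(s)  obj.x    obj.z    obj.vx   obj.vz 
     28  0.1739   +0.317  -0.074  +0.652  -0.376
     57  0.3540   +0.495  -0.177  +1.326  -0.766
     85  0.5280   +0.782  -0.343  +1.978  -1.142


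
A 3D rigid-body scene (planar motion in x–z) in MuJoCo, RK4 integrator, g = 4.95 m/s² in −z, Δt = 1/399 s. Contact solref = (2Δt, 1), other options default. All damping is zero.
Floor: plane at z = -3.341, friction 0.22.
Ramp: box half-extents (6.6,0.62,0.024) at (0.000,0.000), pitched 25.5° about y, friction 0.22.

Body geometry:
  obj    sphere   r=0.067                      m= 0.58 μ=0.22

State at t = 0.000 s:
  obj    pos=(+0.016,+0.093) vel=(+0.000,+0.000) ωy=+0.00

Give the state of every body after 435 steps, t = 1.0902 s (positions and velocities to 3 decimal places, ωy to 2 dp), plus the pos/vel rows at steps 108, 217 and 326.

State at t = 1.0902 s:
  obj    pos=(+0.833,-0.296) vel=(+1.498,-0.714) ωy=+24.77

Key-timestep trajectory:
   step    t(s)  obj.x    obj.z    obj.vx   obj.vz 
    108  0.2707   +0.066  +0.069  +0.372  -0.177
    217  0.5439   +0.219  -0.004  +0.747  -0.356
    326  0.8170   +0.475  -0.126  +1.123  -0.535


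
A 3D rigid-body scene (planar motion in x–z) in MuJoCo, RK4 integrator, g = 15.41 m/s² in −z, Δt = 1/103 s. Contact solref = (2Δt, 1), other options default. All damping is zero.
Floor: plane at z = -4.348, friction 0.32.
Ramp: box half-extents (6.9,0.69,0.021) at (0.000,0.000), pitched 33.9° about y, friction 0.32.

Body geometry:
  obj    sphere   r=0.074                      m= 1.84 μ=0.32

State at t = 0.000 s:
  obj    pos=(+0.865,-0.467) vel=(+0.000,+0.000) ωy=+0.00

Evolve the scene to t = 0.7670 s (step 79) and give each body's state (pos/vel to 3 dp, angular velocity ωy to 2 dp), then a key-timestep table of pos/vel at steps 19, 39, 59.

State at t = 0.7670 s:
  obj    pos=(+2.364,-1.474) vel=(+3.909,-2.627) ωy=+63.60

Key-timestep trajectory:
   step    t(s)  obj.x    obj.z    obj.vx   obj.vz 
     19  0.1845   +0.952  -0.525  +0.941  -0.632
     39  0.3786   +1.231  -0.713  +1.930  -1.297
     59  0.5728   +1.701  -1.029  +2.919  -1.962


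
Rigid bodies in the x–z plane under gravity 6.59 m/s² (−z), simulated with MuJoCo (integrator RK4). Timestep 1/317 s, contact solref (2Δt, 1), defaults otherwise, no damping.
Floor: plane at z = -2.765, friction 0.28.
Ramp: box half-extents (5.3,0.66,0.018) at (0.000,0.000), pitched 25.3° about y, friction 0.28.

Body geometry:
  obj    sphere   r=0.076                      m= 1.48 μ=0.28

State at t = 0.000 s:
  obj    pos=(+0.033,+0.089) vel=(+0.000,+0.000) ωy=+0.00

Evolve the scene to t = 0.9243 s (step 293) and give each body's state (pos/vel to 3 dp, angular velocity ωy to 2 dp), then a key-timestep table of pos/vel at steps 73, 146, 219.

State at t = 0.9243 s:
  obj    pos=(+0.810,-0.279) vel=(+1.681,-0.795) ωy=+24.46

Key-timestep trajectory:
   step    t(s)  obj.x    obj.z    obj.vx   obj.vz 
     73  0.2303   +0.081  +0.066  +0.419  -0.198
    146  0.4606   +0.226  -0.003  +0.838  -0.396
    219  0.6909   +0.467  -0.117  +1.256  -0.594


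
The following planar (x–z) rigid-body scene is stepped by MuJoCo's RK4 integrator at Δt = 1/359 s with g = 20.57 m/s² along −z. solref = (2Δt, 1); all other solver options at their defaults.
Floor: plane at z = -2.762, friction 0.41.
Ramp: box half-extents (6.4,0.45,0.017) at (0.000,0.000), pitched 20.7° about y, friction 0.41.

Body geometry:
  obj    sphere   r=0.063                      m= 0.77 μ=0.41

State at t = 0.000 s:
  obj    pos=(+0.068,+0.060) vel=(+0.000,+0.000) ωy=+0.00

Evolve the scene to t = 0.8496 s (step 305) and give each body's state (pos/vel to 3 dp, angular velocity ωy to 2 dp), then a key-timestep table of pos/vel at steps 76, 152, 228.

State at t = 0.8496 s:
  obj    pos=(+1.821,-0.603) vel=(+4.128,-1.560) ωy=+70.03

Key-timestep trajectory:
   step    t(s)  obj.x    obj.z    obj.vx   obj.vz 
     76  0.2117   +0.177  +0.019  +1.029  -0.389
    152  0.4234   +0.503  -0.105  +2.057  -0.777
    228  0.6351   +1.048  -0.310  +3.086  -1.166
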